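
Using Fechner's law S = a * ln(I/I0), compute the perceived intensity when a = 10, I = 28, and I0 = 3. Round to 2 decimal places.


S = 10 * ln(28/3)
I/I0 = 9.333333
ln(9.333333) = 2.2336
S = 10 * 2.2336
= 22.34


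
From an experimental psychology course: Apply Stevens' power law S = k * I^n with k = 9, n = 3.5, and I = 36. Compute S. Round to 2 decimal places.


S = 9 * 36^3.5
36^3.5 = 279936.0
S = 9 * 279936.0
= 2519424.00


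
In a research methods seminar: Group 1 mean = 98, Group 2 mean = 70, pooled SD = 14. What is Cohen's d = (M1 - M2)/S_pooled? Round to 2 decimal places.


Cohen's d = (M1 - M2) / S_pooled
= (98 - 70) / 14
= 28 / 14
= 2.00


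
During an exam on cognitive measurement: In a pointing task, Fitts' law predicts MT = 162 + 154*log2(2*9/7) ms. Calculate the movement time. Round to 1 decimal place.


MT = 162 + 154 * log2(2*9/7)
2D/W = 2.571429
log2(2.571429) = 1.3626
MT = 162 + 154 * 1.3626
= 371.8 ms


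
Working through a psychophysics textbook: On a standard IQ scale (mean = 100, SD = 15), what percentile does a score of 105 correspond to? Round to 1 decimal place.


z = (IQ - mean) / SD
z = (105 - 100) / 15 = 0.3333
Percentile = Phi(0.3333) * 100
Phi(0.3333) = 0.630546
= 63.1


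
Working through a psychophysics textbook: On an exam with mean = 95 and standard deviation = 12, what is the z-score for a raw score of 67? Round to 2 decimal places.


z = (X - mu) / sigma
= (67 - 95) / 12
= -28 / 12
= -2.33


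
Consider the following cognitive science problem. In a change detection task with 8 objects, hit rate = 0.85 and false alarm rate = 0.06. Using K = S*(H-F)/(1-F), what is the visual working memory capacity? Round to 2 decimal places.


K = S * (H - F) / (1 - F)
H - F = 0.79
1 - F = 0.94
K = 8 * 0.79 / 0.94
= 6.72


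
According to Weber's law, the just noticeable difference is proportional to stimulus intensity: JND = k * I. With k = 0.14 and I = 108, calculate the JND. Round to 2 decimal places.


JND = k * I
JND = 0.14 * 108
= 15.12


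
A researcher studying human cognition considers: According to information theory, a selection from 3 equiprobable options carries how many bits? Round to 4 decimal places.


H = log2(n)
H = log2(3)
= 1.5850


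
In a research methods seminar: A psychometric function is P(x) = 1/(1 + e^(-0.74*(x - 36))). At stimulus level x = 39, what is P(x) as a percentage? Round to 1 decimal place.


P(x) = 1/(1 + e^(-0.74*(39 - 36)))
Exponent = -0.74 * 3 = -2.22
e^(-2.22) = 0.108609
P = 1/(1 + 0.108609) = 0.902031
Percentage = 90.2


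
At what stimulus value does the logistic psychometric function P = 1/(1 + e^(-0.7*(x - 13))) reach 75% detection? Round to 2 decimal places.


At P = 0.75: 0.75 = 1/(1 + e^(-k*(x-x0)))
Solving: e^(-k*(x-x0)) = 1/3
x = x0 + ln(3)/k
ln(3) = 1.0986
x = 13 + 1.0986/0.7
= 13 + 1.5694
= 14.57


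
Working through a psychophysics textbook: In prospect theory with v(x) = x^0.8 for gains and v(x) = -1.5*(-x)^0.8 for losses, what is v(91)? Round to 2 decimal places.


Since x = 91 >= 0, use v(x) = x^0.8
91^0.8 = 36.9176
v(91) = 36.92


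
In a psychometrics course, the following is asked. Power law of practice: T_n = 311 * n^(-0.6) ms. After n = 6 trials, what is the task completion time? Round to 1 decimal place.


T_n = 311 * 6^(-0.6)
6^(-0.6) = 0.341279
T_n = 311 * 0.341279
= 106.1 ms


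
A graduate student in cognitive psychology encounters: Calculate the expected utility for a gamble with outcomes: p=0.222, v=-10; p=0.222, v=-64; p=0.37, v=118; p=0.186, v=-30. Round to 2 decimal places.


EU = sum(p_i * v_i)
0.222 * -10 = -2.22
0.222 * -64 = -14.208
0.37 * 118 = 43.66
0.186 * -30 = -5.58
EU = -2.22 + -14.208 + 43.66 + -5.58
= 21.65


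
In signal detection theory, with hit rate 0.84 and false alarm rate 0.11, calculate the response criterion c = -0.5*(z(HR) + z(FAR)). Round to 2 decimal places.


c = -0.5 * (z(HR) + z(FAR))
z(0.84) = 0.9945
z(0.11) = -1.2265
c = -0.5 * (0.9945 + -1.2265)
= -0.5 * -0.232
= 0.12


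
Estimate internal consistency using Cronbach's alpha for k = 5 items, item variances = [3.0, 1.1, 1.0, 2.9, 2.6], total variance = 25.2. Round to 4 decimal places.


alpha = (k/(k-1)) * (1 - sum(s_i^2)/s_total^2)
sum(item variances) = 10.6
k/(k-1) = 5/4 = 1.25
1 - 10.6/25.2 = 1 - 0.420635 = 0.579365
alpha = 1.25 * 0.579365
= 0.7242


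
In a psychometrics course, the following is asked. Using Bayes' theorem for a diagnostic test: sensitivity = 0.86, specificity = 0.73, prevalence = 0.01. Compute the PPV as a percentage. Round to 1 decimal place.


PPV = (sens * prev) / (sens * prev + (1-spec) * (1-prev))
Numerator = 0.86 * 0.01 = 0.0086
P(positive and no disease) = (1 - spec) * (1 - prev) = (1 - 0.73) * (1 - 0.01) = 0.2673
Denominator = 0.0086 + 0.2673 = 0.2759
PPV = 0.0086 / 0.2759 = 0.031171
As percentage = 3.1


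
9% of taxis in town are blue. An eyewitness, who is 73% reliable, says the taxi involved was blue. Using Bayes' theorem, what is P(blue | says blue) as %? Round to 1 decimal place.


P(blue | says blue) = P(says blue | blue)*P(blue) / [P(says blue | blue)*P(blue) + P(says blue | not blue)*P(not blue)]
Numerator = 0.73 * 0.09 = 0.0657
False identification = 0.27 * 0.91 = 0.2457
P = 0.0657 / (0.0657 + 0.2457)
= 0.0657 / 0.3114
As percentage = 21.1


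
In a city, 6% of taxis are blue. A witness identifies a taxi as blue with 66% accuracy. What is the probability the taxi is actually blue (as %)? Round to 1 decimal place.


P(blue | says blue) = P(says blue | blue)*P(blue) / [P(says blue | blue)*P(blue) + P(says blue | not blue)*P(not blue)]
Numerator = 0.66 * 0.06 = 0.0396
False identification = 0.34 * 0.94 = 0.3196
P = 0.0396 / (0.0396 + 0.3196)
= 0.0396 / 0.3592
As percentage = 11.0


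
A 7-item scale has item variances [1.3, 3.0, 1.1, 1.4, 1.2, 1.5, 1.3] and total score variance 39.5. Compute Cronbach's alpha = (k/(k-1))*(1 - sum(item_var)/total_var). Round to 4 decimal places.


alpha = (k/(k-1)) * (1 - sum(s_i^2)/s_total^2)
sum(item variances) = 10.8
k/(k-1) = 7/6 = 1.166667
1 - 10.8/39.5 = 1 - 0.273418 = 0.726582
alpha = 1.166667 * 0.726582
= 0.8477


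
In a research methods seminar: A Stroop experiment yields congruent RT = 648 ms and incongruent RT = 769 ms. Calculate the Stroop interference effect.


Stroop effect = RT(incongruent) - RT(congruent)
= 769 - 648
= 121 ms


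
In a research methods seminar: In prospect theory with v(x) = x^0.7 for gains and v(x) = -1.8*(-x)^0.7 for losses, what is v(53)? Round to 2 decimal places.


Since x = 53 >= 0, use v(x) = x^0.7
53^0.7 = 16.1062
v(53) = 16.11


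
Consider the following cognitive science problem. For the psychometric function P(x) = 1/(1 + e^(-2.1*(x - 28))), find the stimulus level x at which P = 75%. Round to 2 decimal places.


At P = 0.75: 0.75 = 1/(1 + e^(-k*(x-x0)))
Solving: e^(-k*(x-x0)) = 1/3
x = x0 + ln(3)/k
ln(3) = 1.0986
x = 28 + 1.0986/2.1
= 28 + 0.5231
= 28.52


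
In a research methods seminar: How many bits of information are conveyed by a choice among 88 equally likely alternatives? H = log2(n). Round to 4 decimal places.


H = log2(n)
H = log2(88)
= 6.4594


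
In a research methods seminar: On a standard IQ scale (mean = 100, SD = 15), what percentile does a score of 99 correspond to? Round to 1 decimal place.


z = (IQ - mean) / SD
z = (99 - 100) / 15 = -0.0667
Percentile = Phi(-0.0667) * 100
Phi(-0.0667) = 0.47341
= 47.3


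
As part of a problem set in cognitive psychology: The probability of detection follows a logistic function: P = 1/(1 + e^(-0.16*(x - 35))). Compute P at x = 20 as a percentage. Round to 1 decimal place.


P(x) = 1/(1 + e^(-0.16*(20 - 35)))
Exponent = -0.16 * -15 = 2.4
e^(2.4) = 11.023176
P = 1/(1 + 11.023176) = 0.083173
Percentage = 8.3


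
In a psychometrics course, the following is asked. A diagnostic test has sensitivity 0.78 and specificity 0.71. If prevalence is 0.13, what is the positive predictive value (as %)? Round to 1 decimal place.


PPV = (sens * prev) / (sens * prev + (1-spec) * (1-prev))
Numerator = 0.78 * 0.13 = 0.1014
P(positive and no disease) = (1 - spec) * (1 - prev) = (1 - 0.71) * (1 - 0.13) = 0.2523
Denominator = 0.1014 + 0.2523 = 0.3537
PPV = 0.1014 / 0.3537 = 0.286684
As percentage = 28.7


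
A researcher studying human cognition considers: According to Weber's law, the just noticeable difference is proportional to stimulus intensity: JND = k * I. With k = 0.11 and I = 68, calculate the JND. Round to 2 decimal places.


JND = k * I
JND = 0.11 * 68
= 7.48


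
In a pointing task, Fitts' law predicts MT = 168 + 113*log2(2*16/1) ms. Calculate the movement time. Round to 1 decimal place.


MT = 168 + 113 * log2(2*16/1)
2D/W = 32.0
log2(32.0) = 5.0
MT = 168 + 113 * 5.0
= 733.0 ms


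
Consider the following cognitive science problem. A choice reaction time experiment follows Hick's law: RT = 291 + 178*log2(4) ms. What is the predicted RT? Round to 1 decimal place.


RT = 291 + 178 * log2(4)
log2(4) = 2.0
RT = 291 + 178 * 2.0
= 291 + 356.0
= 647.0 ms


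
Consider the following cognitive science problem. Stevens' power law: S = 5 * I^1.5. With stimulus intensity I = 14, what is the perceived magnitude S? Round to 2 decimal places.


S = 5 * 14^1.5
14^1.5 = 52.3832
S = 5 * 52.3832
= 261.92


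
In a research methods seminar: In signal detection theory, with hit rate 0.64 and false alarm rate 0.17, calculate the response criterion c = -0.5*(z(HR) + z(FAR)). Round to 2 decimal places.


c = -0.5 * (z(HR) + z(FAR))
z(0.64) = 0.3585
z(0.17) = -0.9542
c = -0.5 * (0.3585 + -0.9542)
= -0.5 * -0.5957
= 0.30


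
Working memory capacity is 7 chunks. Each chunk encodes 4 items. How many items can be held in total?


Total items = chunks * items_per_chunk
= 7 * 4
= 28


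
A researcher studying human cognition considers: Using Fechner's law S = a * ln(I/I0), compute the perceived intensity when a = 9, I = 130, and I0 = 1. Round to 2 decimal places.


S = 9 * ln(130/1)
I/I0 = 130.0
ln(130.0) = 4.8675
S = 9 * 4.8675
= 43.81


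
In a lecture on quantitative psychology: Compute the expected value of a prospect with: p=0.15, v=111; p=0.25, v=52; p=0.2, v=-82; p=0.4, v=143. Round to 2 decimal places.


EU = sum(p_i * v_i)
0.15 * 111 = 16.65
0.25 * 52 = 13.0
0.2 * -82 = -16.4
0.4 * 143 = 57.2
EU = 16.65 + 13.0 + -16.4 + 57.2
= 70.45


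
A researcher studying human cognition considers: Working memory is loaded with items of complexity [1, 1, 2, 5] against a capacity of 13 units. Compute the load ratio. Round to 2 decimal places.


Total complexity = 1 + 1 + 2 + 5 = 9
Load = total / capacity = 9 / 13
= 0.69


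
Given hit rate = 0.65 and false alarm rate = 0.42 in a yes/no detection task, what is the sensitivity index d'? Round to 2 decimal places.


d' = z(HR) - z(FAR)
z(0.65) = 0.3853
z(0.42) = -0.2019
d' = 0.3853 - -0.2019
= 0.59


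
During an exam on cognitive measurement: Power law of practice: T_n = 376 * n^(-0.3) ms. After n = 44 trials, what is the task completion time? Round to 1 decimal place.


T_n = 376 * 44^(-0.3)
44^(-0.3) = 0.32134
T_n = 376 * 0.32134
= 120.8 ms


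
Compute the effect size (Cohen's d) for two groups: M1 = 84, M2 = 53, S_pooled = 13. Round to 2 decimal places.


Cohen's d = (M1 - M2) / S_pooled
= (84 - 53) / 13
= 31 / 13
= 2.38


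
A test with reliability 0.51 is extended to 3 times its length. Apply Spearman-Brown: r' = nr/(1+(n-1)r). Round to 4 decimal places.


r_new = n*r / (1 + (n-1)*r)
Numerator = 3 * 0.51 = 1.53
Denominator = 1 + 2 * 0.51 = 2.02
r_new = 1.53 / 2.02
= 0.7574


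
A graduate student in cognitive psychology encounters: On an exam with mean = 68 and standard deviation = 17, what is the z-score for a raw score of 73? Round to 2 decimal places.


z = (X - mu) / sigma
= (73 - 68) / 17
= 5 / 17
= 0.29


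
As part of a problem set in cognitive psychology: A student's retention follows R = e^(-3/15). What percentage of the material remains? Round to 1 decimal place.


R = e^(-t/S)
-t/S = -3/15 = -0.2
R = e^(-0.2) = 0.818731
Percentage = 0.818731 * 100
= 81.9


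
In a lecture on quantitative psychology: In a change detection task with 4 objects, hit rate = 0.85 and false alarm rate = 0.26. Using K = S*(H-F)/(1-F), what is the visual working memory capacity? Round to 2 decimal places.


K = S * (H - F) / (1 - F)
H - F = 0.59
1 - F = 0.74
K = 4 * 0.59 / 0.74
= 3.19


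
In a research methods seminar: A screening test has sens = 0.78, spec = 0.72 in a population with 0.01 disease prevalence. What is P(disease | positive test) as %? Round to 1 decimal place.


PPV = (sens * prev) / (sens * prev + (1-spec) * (1-prev))
Numerator = 0.78 * 0.01 = 0.0078
P(positive and no disease) = (1 - spec) * (1 - prev) = (1 - 0.72) * (1 - 0.01) = 0.2772
Denominator = 0.0078 + 0.2772 = 0.285
PPV = 0.0078 / 0.285 = 0.027368
As percentage = 2.7


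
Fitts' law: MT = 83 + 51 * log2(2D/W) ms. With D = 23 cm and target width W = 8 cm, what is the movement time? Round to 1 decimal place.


MT = 83 + 51 * log2(2*23/8)
2D/W = 5.75
log2(5.75) = 2.5236
MT = 83 + 51 * 2.5236
= 211.7 ms


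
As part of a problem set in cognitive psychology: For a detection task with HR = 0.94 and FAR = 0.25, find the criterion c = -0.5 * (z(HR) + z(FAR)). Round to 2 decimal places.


c = -0.5 * (z(HR) + z(FAR))
z(0.94) = 1.5548
z(0.25) = -0.6745
c = -0.5 * (1.5548 + -0.6745)
= -0.5 * 0.8803
= -0.44


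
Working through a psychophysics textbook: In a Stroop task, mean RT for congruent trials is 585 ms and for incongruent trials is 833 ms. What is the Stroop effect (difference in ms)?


Stroop effect = RT(incongruent) - RT(congruent)
= 833 - 585
= 248 ms


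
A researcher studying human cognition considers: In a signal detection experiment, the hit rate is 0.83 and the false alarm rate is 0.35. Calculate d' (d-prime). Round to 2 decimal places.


d' = z(HR) - z(FAR)
z(0.83) = 0.9542
z(0.35) = -0.3853
d' = 0.9542 - -0.3853
= 1.34


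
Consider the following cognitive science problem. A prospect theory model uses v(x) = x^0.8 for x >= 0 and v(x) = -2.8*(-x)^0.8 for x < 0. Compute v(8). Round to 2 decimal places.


Since x = 8 >= 0, use v(x) = x^0.8
8^0.8 = 5.278
v(8) = 5.28


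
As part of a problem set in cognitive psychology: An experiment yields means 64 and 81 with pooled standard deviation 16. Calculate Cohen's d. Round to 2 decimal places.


Cohen's d = (M1 - M2) / S_pooled
= (64 - 81) / 16
= -17 / 16
= -1.06


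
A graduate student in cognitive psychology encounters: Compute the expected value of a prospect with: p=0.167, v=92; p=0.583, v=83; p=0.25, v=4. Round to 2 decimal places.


EU = sum(p_i * v_i)
0.167 * 92 = 15.364
0.583 * 83 = 48.389
0.25 * 4 = 1.0
EU = 15.364 + 48.389 + 1.0
= 64.75


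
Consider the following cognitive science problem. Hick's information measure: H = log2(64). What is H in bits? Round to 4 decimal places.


H = log2(n)
H = log2(64)
= 6.0000


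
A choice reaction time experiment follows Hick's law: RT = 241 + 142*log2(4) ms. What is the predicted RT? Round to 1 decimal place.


RT = 241 + 142 * log2(4)
log2(4) = 2.0
RT = 241 + 142 * 2.0
= 241 + 284.0
= 525.0 ms


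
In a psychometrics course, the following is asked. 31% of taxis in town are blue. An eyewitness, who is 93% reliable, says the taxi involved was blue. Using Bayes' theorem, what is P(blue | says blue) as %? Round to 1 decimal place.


P(blue | says blue) = P(says blue | blue)*P(blue) / [P(says blue | blue)*P(blue) + P(says blue | not blue)*P(not blue)]
Numerator = 0.93 * 0.31 = 0.2883
False identification = 0.07 * 0.69 = 0.0483
P = 0.2883 / (0.2883 + 0.0483)
= 0.2883 / 0.3366
As percentage = 85.7


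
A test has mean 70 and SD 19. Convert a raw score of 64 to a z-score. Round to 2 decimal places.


z = (X - mu) / sigma
= (64 - 70) / 19
= -6 / 19
= -0.32


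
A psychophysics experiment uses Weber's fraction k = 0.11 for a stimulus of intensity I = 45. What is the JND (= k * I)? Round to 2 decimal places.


JND = k * I
JND = 0.11 * 45
= 4.95


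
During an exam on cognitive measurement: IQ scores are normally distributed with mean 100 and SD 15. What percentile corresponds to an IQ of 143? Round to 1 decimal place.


z = (IQ - mean) / SD
z = (143 - 100) / 15 = 2.8667
Percentile = Phi(2.8667) * 100
Phi(2.8667) = 0.997926
= 99.8


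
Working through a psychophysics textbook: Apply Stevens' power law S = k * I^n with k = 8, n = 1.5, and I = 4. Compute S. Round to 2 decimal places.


S = 8 * 4^1.5
4^1.5 = 8.0
S = 8 * 8.0
= 64.00


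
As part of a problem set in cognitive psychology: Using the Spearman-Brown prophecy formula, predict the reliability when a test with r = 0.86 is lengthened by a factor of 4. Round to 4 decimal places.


r_new = n*r / (1 + (n-1)*r)
Numerator = 4 * 0.86 = 3.44
Denominator = 1 + 3 * 0.86 = 3.58
r_new = 3.44 / 3.58
= 0.9609


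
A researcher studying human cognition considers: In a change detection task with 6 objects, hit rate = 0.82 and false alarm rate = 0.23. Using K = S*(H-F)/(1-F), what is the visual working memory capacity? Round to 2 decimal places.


K = S * (H - F) / (1 - F)
H - F = 0.59
1 - F = 0.77
K = 6 * 0.59 / 0.77
= 4.60


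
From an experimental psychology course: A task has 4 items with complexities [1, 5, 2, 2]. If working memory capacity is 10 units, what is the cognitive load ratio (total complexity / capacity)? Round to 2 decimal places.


Total complexity = 1 + 5 + 2 + 2 = 10
Load = total / capacity = 10 / 10
= 1.00


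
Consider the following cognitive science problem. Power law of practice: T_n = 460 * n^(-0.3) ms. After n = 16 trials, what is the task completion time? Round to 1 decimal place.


T_n = 460 * 16^(-0.3)
16^(-0.3) = 0.435275
T_n = 460 * 0.435275
= 200.2 ms


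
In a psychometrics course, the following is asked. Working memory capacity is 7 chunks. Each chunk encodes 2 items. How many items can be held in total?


Total items = chunks * items_per_chunk
= 7 * 2
= 14


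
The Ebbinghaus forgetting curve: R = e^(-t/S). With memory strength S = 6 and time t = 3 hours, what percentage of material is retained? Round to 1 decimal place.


R = e^(-t/S)
-t/S = -3/6 = -0.5
R = e^(-0.5) = 0.606531
Percentage = 0.606531 * 100
= 60.7


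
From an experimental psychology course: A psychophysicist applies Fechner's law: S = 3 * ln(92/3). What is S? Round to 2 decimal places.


S = 3 * ln(92/3)
I/I0 = 30.666667
ln(30.666667) = 3.4232
S = 3 * 3.4232
= 10.27


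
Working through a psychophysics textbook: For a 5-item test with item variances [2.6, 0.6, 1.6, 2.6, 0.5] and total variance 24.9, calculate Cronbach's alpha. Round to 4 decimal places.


alpha = (k/(k-1)) * (1 - sum(s_i^2)/s_total^2)
sum(item variances) = 7.9
k/(k-1) = 5/4 = 1.25
1 - 7.9/24.9 = 1 - 0.317269 = 0.682731
alpha = 1.25 * 0.682731
= 0.8534


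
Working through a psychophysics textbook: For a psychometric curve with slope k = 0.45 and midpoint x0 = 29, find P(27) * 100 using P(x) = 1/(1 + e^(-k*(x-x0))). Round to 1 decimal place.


P(x) = 1/(1 + e^(-0.45*(27 - 29)))
Exponent = -0.45 * -2 = 0.9
e^(0.9) = 2.459603
P = 1/(1 + 2.459603) = 0.289051
Percentage = 28.9


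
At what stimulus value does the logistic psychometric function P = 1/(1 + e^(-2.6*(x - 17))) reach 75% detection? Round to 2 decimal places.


At P = 0.75: 0.75 = 1/(1 + e^(-k*(x-x0)))
Solving: e^(-k*(x-x0)) = 1/3
x = x0 + ln(3)/k
ln(3) = 1.0986
x = 17 + 1.0986/2.6
= 17 + 0.4225
= 17.42


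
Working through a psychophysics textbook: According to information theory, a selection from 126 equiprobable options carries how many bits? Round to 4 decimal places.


H = log2(n)
H = log2(126)
= 6.9773


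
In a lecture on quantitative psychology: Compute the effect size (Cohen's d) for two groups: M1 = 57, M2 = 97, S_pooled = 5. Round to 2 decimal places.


Cohen's d = (M1 - M2) / S_pooled
= (57 - 97) / 5
= -40 / 5
= -8.00


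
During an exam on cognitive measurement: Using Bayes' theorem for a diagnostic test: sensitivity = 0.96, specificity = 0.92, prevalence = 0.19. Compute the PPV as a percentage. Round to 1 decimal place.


PPV = (sens * prev) / (sens * prev + (1-spec) * (1-prev))
Numerator = 0.96 * 0.19 = 0.1824
P(positive and no disease) = (1 - spec) * (1 - prev) = (1 - 0.92) * (1 - 0.19) = 0.0648
Denominator = 0.1824 + 0.0648 = 0.2472
PPV = 0.1824 / 0.2472 = 0.737864
As percentage = 73.8


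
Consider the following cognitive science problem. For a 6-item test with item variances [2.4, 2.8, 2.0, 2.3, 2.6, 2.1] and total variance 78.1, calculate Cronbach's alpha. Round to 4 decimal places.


alpha = (k/(k-1)) * (1 - sum(s_i^2)/s_total^2)
sum(item variances) = 14.2
k/(k-1) = 6/5 = 1.2
1 - 14.2/78.1 = 1 - 0.181818 = 0.818182
alpha = 1.2 * 0.818182
= 0.9818


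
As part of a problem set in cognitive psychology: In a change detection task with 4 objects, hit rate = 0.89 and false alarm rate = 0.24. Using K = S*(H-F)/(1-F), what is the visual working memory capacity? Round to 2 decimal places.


K = S * (H - F) / (1 - F)
H - F = 0.65
1 - F = 0.76
K = 4 * 0.65 / 0.76
= 3.42


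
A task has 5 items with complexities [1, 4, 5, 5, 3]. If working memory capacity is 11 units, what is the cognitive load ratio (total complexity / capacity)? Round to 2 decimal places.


Total complexity = 1 + 4 + 5 + 5 + 3 = 18
Load = total / capacity = 18 / 11
= 1.64


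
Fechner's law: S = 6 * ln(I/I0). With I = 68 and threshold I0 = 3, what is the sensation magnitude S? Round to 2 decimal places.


S = 6 * ln(68/3)
I/I0 = 22.666667
ln(22.666667) = 3.1209
S = 6 * 3.1209
= 18.73


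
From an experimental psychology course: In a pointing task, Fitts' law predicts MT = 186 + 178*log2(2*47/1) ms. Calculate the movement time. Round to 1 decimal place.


MT = 186 + 178 * log2(2*47/1)
2D/W = 94.0
log2(94.0) = 6.5546
MT = 186 + 178 * 6.5546
= 1352.7 ms


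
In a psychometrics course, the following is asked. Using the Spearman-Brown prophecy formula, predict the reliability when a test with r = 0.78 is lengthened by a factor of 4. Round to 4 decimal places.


r_new = n*r / (1 + (n-1)*r)
Numerator = 4 * 0.78 = 3.12
Denominator = 1 + 3 * 0.78 = 3.34
r_new = 3.12 / 3.34
= 0.9341


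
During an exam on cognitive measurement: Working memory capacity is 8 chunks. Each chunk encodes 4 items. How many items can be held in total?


Total items = chunks * items_per_chunk
= 8 * 4
= 32


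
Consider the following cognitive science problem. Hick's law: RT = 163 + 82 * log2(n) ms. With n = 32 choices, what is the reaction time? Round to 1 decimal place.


RT = 163 + 82 * log2(32)
log2(32) = 5.0
RT = 163 + 82 * 5.0
= 163 + 410.0
= 573.0 ms


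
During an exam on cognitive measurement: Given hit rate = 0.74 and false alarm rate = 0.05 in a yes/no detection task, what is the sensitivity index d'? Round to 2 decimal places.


d' = z(HR) - z(FAR)
z(0.74) = 0.6433
z(0.05) = -1.6449
d' = 0.6433 - -1.6449
= 2.29


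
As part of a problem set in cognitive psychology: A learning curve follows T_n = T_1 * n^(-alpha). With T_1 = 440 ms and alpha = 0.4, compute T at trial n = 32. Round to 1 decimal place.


T_n = 440 * 32^(-0.4)
32^(-0.4) = 0.25
T_n = 440 * 0.25
= 110.0 ms


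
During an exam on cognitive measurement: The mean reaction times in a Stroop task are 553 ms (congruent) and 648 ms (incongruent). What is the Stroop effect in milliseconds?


Stroop effect = RT(incongruent) - RT(congruent)
= 648 - 553
= 95 ms


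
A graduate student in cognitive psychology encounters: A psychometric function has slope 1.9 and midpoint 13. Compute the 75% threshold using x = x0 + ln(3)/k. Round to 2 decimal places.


At P = 0.75: 0.75 = 1/(1 + e^(-k*(x-x0)))
Solving: e^(-k*(x-x0)) = 1/3
x = x0 + ln(3)/k
ln(3) = 1.0986
x = 13 + 1.0986/1.9
= 13 + 0.5782
= 13.58


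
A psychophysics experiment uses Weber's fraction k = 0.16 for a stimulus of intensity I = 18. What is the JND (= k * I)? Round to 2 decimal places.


JND = k * I
JND = 0.16 * 18
= 2.88


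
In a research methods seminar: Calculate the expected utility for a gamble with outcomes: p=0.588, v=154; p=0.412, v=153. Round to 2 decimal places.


EU = sum(p_i * v_i)
0.588 * 154 = 90.552
0.412 * 153 = 63.036
EU = 90.552 + 63.036
= 153.59


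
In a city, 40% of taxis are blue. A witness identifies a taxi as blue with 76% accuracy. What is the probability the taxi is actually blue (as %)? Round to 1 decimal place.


P(blue | says blue) = P(says blue | blue)*P(blue) / [P(says blue | blue)*P(blue) + P(says blue | not blue)*P(not blue)]
Numerator = 0.76 * 0.4 = 0.304
False identification = 0.24 * 0.6 = 0.144
P = 0.304 / (0.304 + 0.144)
= 0.304 / 0.448
As percentage = 67.9


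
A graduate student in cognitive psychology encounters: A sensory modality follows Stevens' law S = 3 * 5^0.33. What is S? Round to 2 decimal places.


S = 3 * 5^0.33
5^0.33 = 1.7008
S = 3 * 1.7008
= 5.10


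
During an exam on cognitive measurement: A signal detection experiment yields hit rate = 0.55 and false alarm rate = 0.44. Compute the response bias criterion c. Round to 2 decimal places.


c = -0.5 * (z(HR) + z(FAR))
z(0.55) = 0.1257
z(0.44) = -0.151
c = -0.5 * (0.1257 + -0.151)
= -0.5 * -0.0253
= 0.01


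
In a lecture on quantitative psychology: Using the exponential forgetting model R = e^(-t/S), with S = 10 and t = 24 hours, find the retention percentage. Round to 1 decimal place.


R = e^(-t/S)
-t/S = -24/10 = -2.4
R = e^(-2.4) = 0.090718
Percentage = 0.090718 * 100
= 9.1


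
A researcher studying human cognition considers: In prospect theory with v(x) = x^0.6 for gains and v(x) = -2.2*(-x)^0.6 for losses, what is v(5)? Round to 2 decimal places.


Since x = 5 >= 0, use v(x) = x^0.6
5^0.6 = 2.6265
v(5) = 2.63


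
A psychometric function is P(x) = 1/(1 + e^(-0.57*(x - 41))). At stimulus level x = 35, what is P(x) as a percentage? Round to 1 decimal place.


P(x) = 1/(1 + e^(-0.57*(35 - 41)))
Exponent = -0.57 * -6 = 3.42
e^(3.42) = 30.569415
P = 1/(1 + 30.569415) = 0.031676
Percentage = 3.2


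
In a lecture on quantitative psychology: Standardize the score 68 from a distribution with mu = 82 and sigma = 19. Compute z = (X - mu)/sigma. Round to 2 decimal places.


z = (X - mu) / sigma
= (68 - 82) / 19
= -14 / 19
= -0.74


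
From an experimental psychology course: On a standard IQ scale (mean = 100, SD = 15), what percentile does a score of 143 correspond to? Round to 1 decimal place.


z = (IQ - mean) / SD
z = (143 - 100) / 15 = 2.8667
Percentile = Phi(2.8667) * 100
Phi(2.8667) = 0.997926
= 99.8


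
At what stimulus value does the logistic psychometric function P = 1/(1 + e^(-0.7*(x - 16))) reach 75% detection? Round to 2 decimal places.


At P = 0.75: 0.75 = 1/(1 + e^(-k*(x-x0)))
Solving: e^(-k*(x-x0)) = 1/3
x = x0 + ln(3)/k
ln(3) = 1.0986
x = 16 + 1.0986/0.7
= 16 + 1.5694
= 17.57


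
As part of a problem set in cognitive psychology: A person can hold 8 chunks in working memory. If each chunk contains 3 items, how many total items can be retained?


Total items = chunks * items_per_chunk
= 8 * 3
= 24


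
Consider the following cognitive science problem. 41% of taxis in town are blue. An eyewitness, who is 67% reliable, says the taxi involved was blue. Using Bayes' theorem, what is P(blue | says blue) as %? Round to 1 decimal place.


P(blue | says blue) = P(says blue | blue)*P(blue) / [P(says blue | blue)*P(blue) + P(says blue | not blue)*P(not blue)]
Numerator = 0.67 * 0.41 = 0.2747
False identification = 0.33 * 0.59 = 0.1947
P = 0.2747 / (0.2747 + 0.1947)
= 0.2747 / 0.4694
As percentage = 58.5


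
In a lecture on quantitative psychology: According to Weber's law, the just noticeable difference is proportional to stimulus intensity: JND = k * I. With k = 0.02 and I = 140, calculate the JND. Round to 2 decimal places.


JND = k * I
JND = 0.02 * 140
= 2.80


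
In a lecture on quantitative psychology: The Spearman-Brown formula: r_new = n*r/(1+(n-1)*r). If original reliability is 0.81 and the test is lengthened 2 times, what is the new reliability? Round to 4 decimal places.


r_new = n*r / (1 + (n-1)*r)
Numerator = 2 * 0.81 = 1.62
Denominator = 1 + 1 * 0.81 = 1.81
r_new = 1.62 / 1.81
= 0.8950


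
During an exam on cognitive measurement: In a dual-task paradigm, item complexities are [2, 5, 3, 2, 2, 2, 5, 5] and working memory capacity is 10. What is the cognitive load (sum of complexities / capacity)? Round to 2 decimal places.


Total complexity = 2 + 5 + 3 + 2 + 2 + 2 + 5 + 5 = 26
Load = total / capacity = 26 / 10
= 2.60


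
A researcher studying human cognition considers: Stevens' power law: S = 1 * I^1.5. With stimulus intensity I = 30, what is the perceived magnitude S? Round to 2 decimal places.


S = 1 * 30^1.5
30^1.5 = 164.3168
S = 1 * 164.3168
= 164.32


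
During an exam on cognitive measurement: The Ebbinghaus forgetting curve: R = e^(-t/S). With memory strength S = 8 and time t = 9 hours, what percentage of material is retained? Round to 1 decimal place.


R = e^(-t/S)
-t/S = -9/8 = -1.125
R = e^(-1.125) = 0.324652
Percentage = 0.324652 * 100
= 32.5


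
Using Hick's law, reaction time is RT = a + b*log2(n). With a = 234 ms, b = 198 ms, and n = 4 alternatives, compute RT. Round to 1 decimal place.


RT = 234 + 198 * log2(4)
log2(4) = 2.0
RT = 234 + 198 * 2.0
= 234 + 396.0
= 630.0 ms


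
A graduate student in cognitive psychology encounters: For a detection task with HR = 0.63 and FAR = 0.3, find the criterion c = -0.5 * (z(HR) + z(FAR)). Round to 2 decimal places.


c = -0.5 * (z(HR) + z(FAR))
z(0.63) = 0.3319
z(0.3) = -0.5244
c = -0.5 * (0.3319 + -0.5244)
= -0.5 * -0.1925
= 0.10


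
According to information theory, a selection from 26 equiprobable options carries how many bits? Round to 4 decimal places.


H = log2(n)
H = log2(26)
= 4.7004


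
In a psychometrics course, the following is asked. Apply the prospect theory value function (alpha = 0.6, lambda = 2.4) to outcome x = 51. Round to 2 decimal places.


Since x = 51 >= 0, use v(x) = x^0.6
51^0.6 = 10.5814
v(51) = 10.58


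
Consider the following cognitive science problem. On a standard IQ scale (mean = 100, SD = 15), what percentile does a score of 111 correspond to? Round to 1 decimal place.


z = (IQ - mean) / SD
z = (111 - 100) / 15 = 0.7333
Percentile = Phi(0.7333) * 100
Phi(0.7333) = 0.768312
= 76.8


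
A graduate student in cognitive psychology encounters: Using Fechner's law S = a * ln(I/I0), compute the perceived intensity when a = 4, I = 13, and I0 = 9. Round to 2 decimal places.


S = 4 * ln(13/9)
I/I0 = 1.444444
ln(1.444444) = 0.3677
S = 4 * 0.3677
= 1.47


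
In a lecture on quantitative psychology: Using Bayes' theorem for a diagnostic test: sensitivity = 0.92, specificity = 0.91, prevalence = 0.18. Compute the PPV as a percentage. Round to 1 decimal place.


PPV = (sens * prev) / (sens * prev + (1-spec) * (1-prev))
Numerator = 0.92 * 0.18 = 0.1656
P(positive and no disease) = (1 - spec) * (1 - prev) = (1 - 0.91) * (1 - 0.18) = 0.0738
Denominator = 0.1656 + 0.0738 = 0.2394
PPV = 0.1656 / 0.2394 = 0.691729
As percentage = 69.2


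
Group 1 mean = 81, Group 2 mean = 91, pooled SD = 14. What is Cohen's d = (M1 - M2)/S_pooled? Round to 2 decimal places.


Cohen's d = (M1 - M2) / S_pooled
= (81 - 91) / 14
= -10 / 14
= -0.71


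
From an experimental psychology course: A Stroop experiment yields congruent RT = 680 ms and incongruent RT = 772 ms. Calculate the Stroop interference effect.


Stroop effect = RT(incongruent) - RT(congruent)
= 772 - 680
= 92 ms


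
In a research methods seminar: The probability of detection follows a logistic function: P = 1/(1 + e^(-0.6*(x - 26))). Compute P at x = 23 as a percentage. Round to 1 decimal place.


P(x) = 1/(1 + e^(-0.6*(23 - 26)))
Exponent = -0.6 * -3 = 1.8
e^(1.8) = 6.049647
P = 1/(1 + 6.049647) = 0.141851
Percentage = 14.2


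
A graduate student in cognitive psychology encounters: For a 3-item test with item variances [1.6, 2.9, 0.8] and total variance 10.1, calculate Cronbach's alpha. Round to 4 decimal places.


alpha = (k/(k-1)) * (1 - sum(s_i^2)/s_total^2)
sum(item variances) = 5.3
k/(k-1) = 3/2 = 1.5
1 - 5.3/10.1 = 1 - 0.524752 = 0.475248
alpha = 1.5 * 0.475248
= 0.7129


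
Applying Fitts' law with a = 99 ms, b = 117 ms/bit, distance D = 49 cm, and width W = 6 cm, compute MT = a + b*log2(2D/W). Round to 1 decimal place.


MT = 99 + 117 * log2(2*49/6)
2D/W = 16.333333
log2(16.333333) = 4.0297
MT = 99 + 117 * 4.0297
= 570.5 ms


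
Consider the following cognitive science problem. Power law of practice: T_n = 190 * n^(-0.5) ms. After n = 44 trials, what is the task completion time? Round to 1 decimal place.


T_n = 190 * 44^(-0.5)
44^(-0.5) = 0.150756
T_n = 190 * 0.150756
= 28.6 ms


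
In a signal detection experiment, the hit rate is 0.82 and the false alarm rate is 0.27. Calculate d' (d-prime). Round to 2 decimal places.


d' = z(HR) - z(FAR)
z(0.82) = 0.9154
z(0.27) = -0.6128
d' = 0.9154 - -0.6128
= 1.53


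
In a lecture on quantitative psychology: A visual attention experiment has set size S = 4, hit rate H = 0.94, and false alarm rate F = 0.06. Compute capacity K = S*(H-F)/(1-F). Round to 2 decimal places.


K = S * (H - F) / (1 - F)
H - F = 0.88
1 - F = 0.94
K = 4 * 0.88 / 0.94
= 3.74


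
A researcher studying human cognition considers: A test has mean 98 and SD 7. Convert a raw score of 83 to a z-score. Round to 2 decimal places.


z = (X - mu) / sigma
= (83 - 98) / 7
= -15 / 7
= -2.14


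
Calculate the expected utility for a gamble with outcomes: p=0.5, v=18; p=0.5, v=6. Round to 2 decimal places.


EU = sum(p_i * v_i)
0.5 * 18 = 9.0
0.5 * 6 = 3.0
EU = 9.0 + 3.0
= 12.00


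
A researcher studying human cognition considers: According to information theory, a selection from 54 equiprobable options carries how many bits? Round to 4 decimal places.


H = log2(n)
H = log2(54)
= 5.7549


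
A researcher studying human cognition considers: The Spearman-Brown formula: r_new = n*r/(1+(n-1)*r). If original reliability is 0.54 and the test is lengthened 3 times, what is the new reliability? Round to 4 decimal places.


r_new = n*r / (1 + (n-1)*r)
Numerator = 3 * 0.54 = 1.62
Denominator = 1 + 2 * 0.54 = 2.08
r_new = 1.62 / 2.08
= 0.7788


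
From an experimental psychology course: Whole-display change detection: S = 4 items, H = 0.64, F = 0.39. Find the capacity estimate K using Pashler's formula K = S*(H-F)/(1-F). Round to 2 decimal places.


K = S * (H - F) / (1 - F)
H - F = 0.25
1 - F = 0.61
K = 4 * 0.25 / 0.61
= 1.64


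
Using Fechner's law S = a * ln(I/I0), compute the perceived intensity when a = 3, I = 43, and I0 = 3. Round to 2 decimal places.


S = 3 * ln(43/3)
I/I0 = 14.333333
ln(14.333333) = 2.6626
S = 3 * 2.6626
= 7.99


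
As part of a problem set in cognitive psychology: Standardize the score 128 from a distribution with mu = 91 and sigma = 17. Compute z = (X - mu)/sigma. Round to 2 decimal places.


z = (X - mu) / sigma
= (128 - 91) / 17
= 37 / 17
= 2.18


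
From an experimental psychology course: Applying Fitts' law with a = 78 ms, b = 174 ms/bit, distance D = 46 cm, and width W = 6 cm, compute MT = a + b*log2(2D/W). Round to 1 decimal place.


MT = 78 + 174 * log2(2*46/6)
2D/W = 15.333333
log2(15.333333) = 3.9386
MT = 78 + 174 * 3.9386
= 763.3 ms


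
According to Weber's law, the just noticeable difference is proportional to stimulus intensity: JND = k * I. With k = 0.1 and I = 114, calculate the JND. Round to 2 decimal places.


JND = k * I
JND = 0.1 * 114
= 11.40


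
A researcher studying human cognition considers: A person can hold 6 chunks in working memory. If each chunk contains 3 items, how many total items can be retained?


Total items = chunks * items_per_chunk
= 6 * 3
= 18


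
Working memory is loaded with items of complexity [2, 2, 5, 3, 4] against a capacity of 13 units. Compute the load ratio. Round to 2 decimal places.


Total complexity = 2 + 2 + 5 + 3 + 4 = 16
Load = total / capacity = 16 / 13
= 1.23


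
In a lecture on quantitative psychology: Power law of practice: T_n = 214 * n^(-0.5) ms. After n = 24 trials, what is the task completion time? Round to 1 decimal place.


T_n = 214 * 24^(-0.5)
24^(-0.5) = 0.204124
T_n = 214 * 0.204124
= 43.7 ms


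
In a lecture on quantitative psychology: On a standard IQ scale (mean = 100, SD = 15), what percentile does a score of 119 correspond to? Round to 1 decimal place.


z = (IQ - mean) / SD
z = (119 - 100) / 15 = 1.2667
Percentile = Phi(1.2667) * 100
Phi(1.2667) = 0.897369
= 89.7


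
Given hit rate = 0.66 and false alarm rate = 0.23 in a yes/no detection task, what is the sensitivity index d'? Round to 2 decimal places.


d' = z(HR) - z(FAR)
z(0.66) = 0.4125
z(0.23) = -0.7388
d' = 0.4125 - -0.7388
= 1.15


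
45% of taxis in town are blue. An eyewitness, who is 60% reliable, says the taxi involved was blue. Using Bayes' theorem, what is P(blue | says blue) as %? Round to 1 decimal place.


P(blue | says blue) = P(says blue | blue)*P(blue) / [P(says blue | blue)*P(blue) + P(says blue | not blue)*P(not blue)]
Numerator = 0.6 * 0.45 = 0.27
False identification = 0.4 * 0.55 = 0.22
P = 0.27 / (0.27 + 0.22)
= 0.27 / 0.49
As percentage = 55.1


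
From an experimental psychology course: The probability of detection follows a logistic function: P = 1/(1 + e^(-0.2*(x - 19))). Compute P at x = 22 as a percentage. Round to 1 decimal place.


P(x) = 1/(1 + e^(-0.2*(22 - 19)))
Exponent = -0.2 * 3 = -0.6
e^(-0.6) = 0.548812
P = 1/(1 + 0.548812) = 0.645656
Percentage = 64.6


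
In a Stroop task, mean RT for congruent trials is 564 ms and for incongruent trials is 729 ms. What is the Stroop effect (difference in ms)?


Stroop effect = RT(incongruent) - RT(congruent)
= 729 - 564
= 165 ms


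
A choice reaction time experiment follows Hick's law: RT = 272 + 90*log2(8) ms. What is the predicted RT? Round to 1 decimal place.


RT = 272 + 90 * log2(8)
log2(8) = 3.0
RT = 272 + 90 * 3.0
= 272 + 270.0
= 542.0 ms


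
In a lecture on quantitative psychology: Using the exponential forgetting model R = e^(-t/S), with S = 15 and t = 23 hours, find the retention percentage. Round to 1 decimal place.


R = e^(-t/S)
-t/S = -23/15 = -1.533333
R = e^(-1.533333) = 0.215815
Percentage = 0.215815 * 100
= 21.6


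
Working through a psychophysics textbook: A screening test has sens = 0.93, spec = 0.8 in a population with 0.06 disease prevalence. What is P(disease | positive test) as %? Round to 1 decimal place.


PPV = (sens * prev) / (sens * prev + (1-spec) * (1-prev))
Numerator = 0.93 * 0.06 = 0.0558
P(positive and no disease) = (1 - spec) * (1 - prev) = (1 - 0.8) * (1 - 0.06) = 0.188
Denominator = 0.0558 + 0.188 = 0.2438
PPV = 0.0558 / 0.2438 = 0.228876
As percentage = 22.9


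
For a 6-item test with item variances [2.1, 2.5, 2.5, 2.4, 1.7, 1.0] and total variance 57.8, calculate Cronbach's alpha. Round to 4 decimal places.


alpha = (k/(k-1)) * (1 - sum(s_i^2)/s_total^2)
sum(item variances) = 12.2
k/(k-1) = 6/5 = 1.2
1 - 12.2/57.8 = 1 - 0.211073 = 0.788927
alpha = 1.2 * 0.788927
= 0.9467


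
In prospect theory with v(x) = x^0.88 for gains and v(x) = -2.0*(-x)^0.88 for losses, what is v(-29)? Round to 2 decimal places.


Since x = -29 < 0, use v(x) = -lambda*(-x)^alpha
(-x) = 29
29^0.88 = 19.3602
v(-29) = -2.0 * 19.3602
= -38.72


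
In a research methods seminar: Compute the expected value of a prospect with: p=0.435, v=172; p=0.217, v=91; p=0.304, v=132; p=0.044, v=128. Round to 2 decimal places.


EU = sum(p_i * v_i)
0.435 * 172 = 74.82
0.217 * 91 = 19.747
0.304 * 132 = 40.128
0.044 * 128 = 5.632
EU = 74.82 + 19.747 + 40.128 + 5.632
= 140.33
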